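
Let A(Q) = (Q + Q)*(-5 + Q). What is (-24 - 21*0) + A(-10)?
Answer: 276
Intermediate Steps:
A(Q) = 2*Q*(-5 + Q) (A(Q) = (2*Q)*(-5 + Q) = 2*Q*(-5 + Q))
(-24 - 21*0) + A(-10) = (-24 - 21*0) + 2*(-10)*(-5 - 10) = (-24 + 0) + 2*(-10)*(-15) = -24 + 300 = 276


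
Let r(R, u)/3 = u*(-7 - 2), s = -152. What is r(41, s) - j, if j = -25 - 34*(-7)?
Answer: 3891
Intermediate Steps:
j = 213 (j = -25 + 238 = 213)
r(R, u) = -27*u (r(R, u) = 3*(u*(-7 - 2)) = 3*(u*(-9)) = 3*(-9*u) = -27*u)
r(41, s) - j = -27*(-152) - 1*213 = 4104 - 213 = 3891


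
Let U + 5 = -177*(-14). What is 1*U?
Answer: 2473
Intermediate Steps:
U = 2473 (U = -5 - 177*(-14) = -5 + 2478 = 2473)
1*U = 1*2473 = 2473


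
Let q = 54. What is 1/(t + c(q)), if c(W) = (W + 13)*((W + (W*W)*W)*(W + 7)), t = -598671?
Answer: 1/643177395 ≈ 1.5548e-9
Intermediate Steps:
c(W) = (7 + W)*(13 + W)*(W + W³) (c(W) = (13 + W)*((W + W²*W)*(7 + W)) = (13 + W)*((W + W³)*(7 + W)) = (13 + W)*((7 + W)*(W + W³)) = (7 + W)*(13 + W)*(W + W³))
1/(t + c(q)) = 1/(-598671 + 54*(91 + 54⁴ + 20*54 + 20*54³ + 92*54²)) = 1/(-598671 + 54*(91 + 8503056 + 1080 + 20*157464 + 92*2916)) = 1/(-598671 + 54*(91 + 8503056 + 1080 + 3149280 + 268272)) = 1/(-598671 + 54*11921779) = 1/(-598671 + 643776066) = 1/643177395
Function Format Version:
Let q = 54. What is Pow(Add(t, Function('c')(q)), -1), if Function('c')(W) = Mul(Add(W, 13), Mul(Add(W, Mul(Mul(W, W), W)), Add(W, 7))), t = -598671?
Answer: Rational(1, 643177395) ≈ 1.5548e-9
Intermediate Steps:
Function('c')(W) = Mul(Add(7, W), Add(13, W), Add(W, Pow(W, 3))) (Function('c')(W) = Mul(Add(13, W), Mul(Add(W, Mul(Pow(W, 2), W)), Add(7, W))) = Mul(Add(13, W), Mul(Add(W, Pow(W, 3)), Add(7, W))) = Mul(Add(13, W), Mul(Add(7, W), Add(W, Pow(W, 3)))) = Mul(Add(7, W), Add(13, W), Add(W, Pow(W, 3))))
Pow(Add(t, Function('c')(q)), -1) = Pow(Add(-598671, Mul(54, Add(91, Pow(54, 4), Mul(20, 54), Mul(20, Pow(54, 3)), Mul(92, Pow(54, 2))))), -1) = Pow(Add(-598671, Mul(54, Add(91, 8503056, 1080, Mul(20, 157464), Mul(92, 2916)))), -1) = Pow(Add(-598671, Mul(54, Add(91, 8503056, 1080, 3149280, 268272))), -1) = Pow(Add(-598671, Mul(54, 11921779)), -1) = Pow(Add(-598671, 643776066), -1) = Pow(643177395, -1) = Rational(1, 643177395)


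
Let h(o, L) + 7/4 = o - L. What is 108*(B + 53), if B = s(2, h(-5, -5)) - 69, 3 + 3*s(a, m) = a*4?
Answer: -1548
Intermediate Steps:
h(o, L) = -7/4 + o - L (h(o, L) = -7/4 + (o - L) = -7/4 + o - L)
s(a, m) = -1 + 4*a/3 (s(a, m) = -1 + (a*4)/3 = -1 + (4*a)/3 = -1 + 4*a/3)
B = -202/3 (B = (-1 + (4/3)*2) - 69 = (-1 + 8/3) - 69 = 5/3 - 69 = -202/3 ≈ -67.333)
108*(B + 53) = 108*(-202/3 + 53) = 108*(-43/3) = -1548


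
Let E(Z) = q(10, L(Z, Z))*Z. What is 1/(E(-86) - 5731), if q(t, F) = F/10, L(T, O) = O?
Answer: -5/24957 ≈ -0.00020034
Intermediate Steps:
q(t, F) = F/10 (q(t, F) = F*(⅒) = F/10)
E(Z) = Z²/10 (E(Z) = (Z/10)*Z = Z²/10)
1/(E(-86) - 5731) = 1/((⅒)*(-86)² - 5731) = 1/((⅒)*7396 - 5731) = 1/(3698/5 - 5731) = 1/(-24957/5) = -5/24957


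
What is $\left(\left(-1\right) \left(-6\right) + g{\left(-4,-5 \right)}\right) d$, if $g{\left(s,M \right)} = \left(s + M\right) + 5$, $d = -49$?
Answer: $-98$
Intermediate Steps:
$g{\left(s,M \right)} = 5 + M + s$ ($g{\left(s,M \right)} = \left(M + s\right) + 5 = 5 + M + s$)
$\left(\left(-1\right) \left(-6\right) + g{\left(-4,-5 \right)}\right) d = \left(\left(-1\right) \left(-6\right) - 4\right) \left(-49\right) = \left(6 - 4\right) \left(-49\right) = 2 \left(-49\right) = -98$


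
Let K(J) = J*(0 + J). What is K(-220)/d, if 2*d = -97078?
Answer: -48400/48539 ≈ -0.99714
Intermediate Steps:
d = -48539 (d = (½)*(-97078) = -48539)
K(J) = J² (K(J) = J*J = J²)
K(-220)/d = (-220)²/(-48539) = 48400*(-1/48539) = -48400/48539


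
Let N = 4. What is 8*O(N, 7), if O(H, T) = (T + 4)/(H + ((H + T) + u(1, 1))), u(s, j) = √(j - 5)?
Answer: 1320/229 - 176*I/229 ≈ 5.7642 - 0.76856*I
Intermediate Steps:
u(s, j) = √(-5 + j)
O(H, T) = (4 + T)/(T + 2*I + 2*H) (O(H, T) = (T + 4)/(H + ((H + T) + √(-5 + 1))) = (4 + T)/(H + ((H + T) + √(-4))) = (4 + T)/(H + ((H + T) + 2*I)) = (4 + T)/(H + (H + T + 2*I)) = (4 + T)/(T + 2*I + 2*H))
8*O(N, 7) = 8*((4 + 7)/(7 + 2*I + 2*4)) = 8*(11/(7 + 2*I + 8)) = 8*(11/(15 + 2*I)) = 8*(((15 - 2*I)/229)*11) = 8*(11*(15 - 2*I)/229) = 88*(15 - 2*I)/229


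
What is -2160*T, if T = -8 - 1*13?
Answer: 45360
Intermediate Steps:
T = -21 (T = -8 - 13 = -21)
-2160*T = -2160*(-21) = 45360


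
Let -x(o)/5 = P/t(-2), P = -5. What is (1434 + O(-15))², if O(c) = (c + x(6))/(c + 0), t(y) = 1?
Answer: 18490000/9 ≈ 2.0544e+6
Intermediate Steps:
x(o) = 25 (x(o) = -(-25)/1 = -(-25) = -5*(-5) = 25)
O(c) = (25 + c)/c (O(c) = (c + 25)/(c + 0) = (25 + c)/c)
(1434 + O(-15))² = (1434 + (25 - 15)/(-15))² = (1434 - 1/15*10)² = (1434 - ⅔)² = (4300/3)² = 18490000/9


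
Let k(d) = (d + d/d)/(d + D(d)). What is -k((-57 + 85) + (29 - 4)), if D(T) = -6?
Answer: -54/47 ≈ -1.1489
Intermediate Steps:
k(d) = (1 + d)/(-6 + d) (k(d) = (d + d/d)/(d - 6) = (d + 1)/(-6 + d) = (1 + d)/(-6 + d))
-k((-57 + 85) + (29 - 4)) = -(1 + ((-57 + 85) + (29 - 4)))/(-6 + ((-57 + 85) + (29 - 4))) = -(1 + (28 + 25))/(-6 + (28 + 25)) = -(1 + 53)/(-6 + 53) = -54/47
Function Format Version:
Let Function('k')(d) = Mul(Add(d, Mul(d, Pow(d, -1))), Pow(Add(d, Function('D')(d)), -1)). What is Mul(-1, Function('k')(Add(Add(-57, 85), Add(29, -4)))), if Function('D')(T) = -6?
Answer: Rational(-54, 47) ≈ -1.1489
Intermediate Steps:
Function('k')(d) = Mul(Pow(Add(-6, d), -1), Add(1, d)) (Function('k')(d) = Mul(Add(d, Mul(d, Pow(d, -1))), Pow(Add(d, -6), -1)) = Mul(Add(d, 1), Pow(Add(-6, d), -1)) = Mul(Add(1, d), Pow(Add(-6, d), -1)) = Mul(Pow(Add(-6, d), -1), Add(1, d)))
Mul(-1, Function('k')(Add(Add(-57, 85), Add(29, -4)))) = Mul(-1, Mul(Pow(Add(-6, Add(Add(-57, 85), Add(29, -4))), -1), Add(1, Add(Add(-57, 85), Add(29, -4))))) = Mul(-1, Mul(Pow(Add(-6, Add(28, 25)), -1), Add(1, Add(28, 25)))) = Mul(-1, Mul(Pow(Add(-6, 53), -1), Add(1, 53))) = Mul(-1, Mul(Pow(47, -1), 54)) = Mul(-1, Mul(Rational(1, 47), 54)) = Mul(-1, Rational(54, 47)) = Rational(-54, 47)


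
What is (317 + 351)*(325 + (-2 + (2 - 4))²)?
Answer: 227788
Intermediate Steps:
(317 + 351)*(325 + (-2 + (2 - 4))²) = 668*(325 + (-2 - 2)²) = 668*(325 + (-4)²) = 668*(325 + 16) = 668*341 = 227788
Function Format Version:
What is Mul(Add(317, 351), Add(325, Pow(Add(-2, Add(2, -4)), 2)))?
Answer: 227788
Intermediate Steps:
Mul(Add(317, 351), Add(325, Pow(Add(-2, Add(2, -4)), 2))) = Mul(668, Add(325, Pow(Add(-2, -2), 2))) = Mul(668, Add(325, Pow(-4, 2))) = Mul(668, Add(325, 16)) = Mul(668, 341) = 227788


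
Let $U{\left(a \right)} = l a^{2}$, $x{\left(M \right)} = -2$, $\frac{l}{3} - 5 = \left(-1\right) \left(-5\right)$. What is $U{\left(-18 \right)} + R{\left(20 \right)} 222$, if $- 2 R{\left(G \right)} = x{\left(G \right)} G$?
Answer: $14160$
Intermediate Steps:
$l = 30$ ($l = 15 + 3 \left(\left(-1\right) \left(-5\right)\right) = 15 + 3 \cdot 5 = 15 + 15 = 30$)
$R{\left(G \right)} = G$ ($R{\left(G \right)} = - \frac{\left(-2\right) G}{2} = G$)
$U{\left(a \right)} = 30 a^{2}$
$U{\left(-18 \right)} + R{\left(20 \right)} 222 = 30 \left(-18\right)^{2} + 20 \cdot 222 = 30 \cdot 324 + 4440 = 9720 + 4440 = 14160$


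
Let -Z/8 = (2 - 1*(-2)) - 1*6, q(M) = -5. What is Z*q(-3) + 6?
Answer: -74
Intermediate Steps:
Z = 16 (Z = -8*((2 - 1*(-2)) - 1*6) = -8*((2 + 2) - 6) = -8*(4 - 6) = -8*(-2) = 16)
Z*q(-3) + 6 = 16*(-5) + 6 = -80 + 6 = -74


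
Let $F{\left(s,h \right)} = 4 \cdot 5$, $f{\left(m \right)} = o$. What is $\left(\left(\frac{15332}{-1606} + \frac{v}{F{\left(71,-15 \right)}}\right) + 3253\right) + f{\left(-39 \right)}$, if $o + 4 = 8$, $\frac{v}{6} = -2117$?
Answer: $\frac{20977197}{8030} \approx 2612.4$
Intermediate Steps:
$v = -12702$ ($v = 6 \left(-2117\right) = -12702$)
$o = 4$ ($o = -4 + 8 = 4$)
$f{\left(m \right)} = 4$
$F{\left(s,h \right)} = 20$
$\left(\left(\frac{15332}{-1606} + \frac{v}{F{\left(71,-15 \right)}}\right) + 3253\right) + f{\left(-39 \right)} = \left(\left(\frac{15332}{-1606} - \frac{12702}{20}\right) + 3253\right) + 4 = \left(\left(15332 \left(- \frac{1}{1606}\right) - \frac{6351}{10}\right) + 3253\right) + 4 = \left(\left(- \frac{7666}{803} - \frac{6351}{10}\right) + 3253\right) + 4 = \left(- \frac{5176513}{8030} + 3253\right) + 4 = \frac{20945077}{8030} + 4 = \frac{20977197}{8030}$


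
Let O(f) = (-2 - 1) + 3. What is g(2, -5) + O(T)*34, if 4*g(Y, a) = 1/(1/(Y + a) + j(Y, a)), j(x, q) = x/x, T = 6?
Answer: 3/8 ≈ 0.37500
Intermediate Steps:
O(f) = 0 (O(f) = -3 + 3 = 0)
j(x, q) = 1
g(Y, a) = 1/(4*(1 + 1/(Y + a))) (g(Y, a) = 1/(4*(1/(Y + a) + 1)) = 1/(4*(1 + 1/(Y + a))))
g(2, -5) + O(T)*34 = (2 - 5)/(4*(1 + 2 - 5)) + 0*34 = (1/4)*(-3)/(-2) + 0 = (1/4)*(-1/2)*(-3) + 0 = 3/8 + 0 = 3/8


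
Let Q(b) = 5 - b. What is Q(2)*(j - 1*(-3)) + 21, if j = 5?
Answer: 45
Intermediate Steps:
Q(2)*(j - 1*(-3)) + 21 = (5 - 1*2)*(5 - 1*(-3)) + 21 = (5 - 2)*(5 + 3) + 21 = 3*8 + 21 = 24 + 21 = 45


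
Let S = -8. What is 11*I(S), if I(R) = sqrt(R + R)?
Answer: 44*I ≈ 44.0*I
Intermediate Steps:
I(R) = sqrt(2)*sqrt(R) (I(R) = sqrt(2*R) = sqrt(2)*sqrt(R))
11*I(S) = 11*(sqrt(2)*sqrt(-8)) = 11*(sqrt(2)*(2*I*sqrt(2))) = 11*(4*I) = 44*I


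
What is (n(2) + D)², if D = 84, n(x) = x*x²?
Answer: 8464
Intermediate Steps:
n(x) = x³
(n(2) + D)² = (2³ + 84)² = (8 + 84)² = 92² = 8464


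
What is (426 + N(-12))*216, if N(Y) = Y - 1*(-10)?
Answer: 91584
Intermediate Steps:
N(Y) = 10 + Y (N(Y) = Y + 10 = 10 + Y)
(426 + N(-12))*216 = (426 + (10 - 12))*216 = (426 - 2)*216 = 424*216 = 91584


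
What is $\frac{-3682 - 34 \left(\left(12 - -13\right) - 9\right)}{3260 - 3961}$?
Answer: $\frac{4226}{701} \approx 6.0285$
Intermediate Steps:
$\frac{-3682 - 34 \left(\left(12 - -13\right) - 9\right)}{3260 - 3961} = \frac{-3682 - 34 \left(\left(12 + 13\right) - 9\right)}{-701} = \left(-3682 - 34 \left(25 - 9\right)\right) \left(- \frac{1}{701}\right) = \left(-3682 - 544\right) \left(- \frac{1}{701}\right) = \left(-4226\right) \left(- \frac{1}{701}\right) = \frac{4226}{701}$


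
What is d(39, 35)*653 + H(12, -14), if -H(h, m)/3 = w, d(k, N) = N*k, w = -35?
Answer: 891450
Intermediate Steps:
H(h, m) = 105 (H(h, m) = -3*(-35) = 105)
d(39, 35)*653 + H(12, -14) = (35*39)*653 + 105 = 1365*653 + 105 = 891345 + 105 = 891450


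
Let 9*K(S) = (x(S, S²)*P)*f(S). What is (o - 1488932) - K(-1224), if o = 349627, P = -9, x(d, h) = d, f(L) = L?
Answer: 358871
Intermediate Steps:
K(S) = -S² (K(S) = ((S*(-9))*S)/9 = ((-9*S)*S)/9 = (-9*S²)/9 = -S²)
(o - 1488932) - K(-1224) = (349627 - 1488932) - (-1)*(-1224)² = -1139305 - (-1)*1498176 = -1139305 - 1*(-1498176) = -1139305 + 1498176 = 358871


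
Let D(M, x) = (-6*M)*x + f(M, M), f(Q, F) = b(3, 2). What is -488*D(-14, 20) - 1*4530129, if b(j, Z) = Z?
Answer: -5350945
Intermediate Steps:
f(Q, F) = 2
D(M, x) = 2 - 6*M*x (D(M, x) = (-6*M)*x + 2 = -6*M*x + 2 = 2 - 6*M*x)
-488*D(-14, 20) - 1*4530129 = -488*(2 - 6*(-14)*20) - 1*4530129 = -488*(2 + 1680) - 4530129 = -488*1682 - 4530129 = -820816 - 4530129 = -5350945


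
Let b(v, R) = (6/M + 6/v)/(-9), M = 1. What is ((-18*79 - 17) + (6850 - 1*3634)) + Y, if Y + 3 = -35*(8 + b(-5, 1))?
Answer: 4538/3 ≈ 1512.7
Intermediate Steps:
b(v, R) = -⅔ - 2/(3*v) (b(v, R) = (6/1 + 6/v)/(-9) = (6*1 + 6/v)*(-⅑) = (6 + 6/v)*(-⅑) = -⅔ - 2/(3*v))
Y = -793/3 (Y = -3 - 35*(8 + (⅔)*(-1 - 1*(-5))/(-5)) = -3 - 35*(8 + (⅔)*(-⅕)*(-1 + 5)) = -3 - 35*(8 + (⅔)*(-⅕)*4) = -3 - 35*(8 - 8/15) = -3 - 35*112/15 = -3 - 784/3 = -793/3 ≈ -264.33)
((-18*79 - 17) + (6850 - 1*3634)) + Y = ((-18*79 - 17) + (6850 - 1*3634)) - 793/3 = ((-1422 - 17) + (6850 - 3634)) - 793/3 = (-1439 + 3216) - 793/3 = 1777 - 793/3 = 4538/3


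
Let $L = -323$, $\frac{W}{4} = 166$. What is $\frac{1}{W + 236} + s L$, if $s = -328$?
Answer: $\frac{95349601}{900} \approx 1.0594 \cdot 10^{5}$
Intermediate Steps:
$W = 664$ ($W = 4 \cdot 166 = 664$)
$\frac{1}{W + 236} + s L = \frac{1}{664 + 236} - -105944 = \frac{1}{900} + 105944 = \frac{95349601}{900}$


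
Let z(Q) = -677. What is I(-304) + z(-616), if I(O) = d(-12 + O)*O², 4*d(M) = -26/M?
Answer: 96693/79 ≈ 1224.0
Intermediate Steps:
d(M) = -13/(2*M) (d(M) = (-26/M)/4 = -13/(2*M))
I(O) = -13*O²/(2*(-12 + O)) (I(O) = (-13/(2*(-12 + O)))*O² = -13*O²/(2*(-12 + O)))
I(-304) + z(-616) = -13*(-304)²/(-24 + 2*(-304)) - 677 = -13*92416/(-24 - 608) - 677 = -13*92416/(-632) - 677 = -13*92416*(-1/632) - 677 = 150176/79 - 677 = 96693/79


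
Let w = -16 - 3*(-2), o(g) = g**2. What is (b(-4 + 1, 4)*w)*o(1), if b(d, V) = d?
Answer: 30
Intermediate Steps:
w = -10 (w = -16 + 6 = -10)
(b(-4 + 1, 4)*w)*o(1) = ((-4 + 1)*(-10))*1**2 = -3*(-10)*1 = 30*1 = 30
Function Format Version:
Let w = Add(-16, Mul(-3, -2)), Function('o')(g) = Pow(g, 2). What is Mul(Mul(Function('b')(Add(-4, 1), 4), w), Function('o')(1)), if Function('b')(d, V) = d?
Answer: 30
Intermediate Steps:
w = -10 (w = Add(-16, 6) = -10)
Mul(Mul(Function('b')(Add(-4, 1), 4), w), Function('o')(1)) = Mul(Mul(Add(-4, 1), -10), Pow(1, 2)) = Mul(Mul(-3, -10), 1) = Mul(30, 1) = 30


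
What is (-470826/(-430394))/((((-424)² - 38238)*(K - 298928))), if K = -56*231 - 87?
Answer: -235413/9501576062535686 ≈ -2.4776e-11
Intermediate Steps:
K = -13023 (K = -12936 - 87 = -13023)
(-470826/(-430394))/((((-424)² - 38238)*(K - 298928))) = (-470826/(-430394))/((((-424)² - 38238)*(-13023 - 298928))) = (-470826*(-1/430394))/(((179776 - 38238)*(-311951))) = 235413/(215197*((141538*(-311951)))) = (235413/215197)/(-44152920638) = (235413/215197)*(-1/44152920638) = -235413/9501576062535686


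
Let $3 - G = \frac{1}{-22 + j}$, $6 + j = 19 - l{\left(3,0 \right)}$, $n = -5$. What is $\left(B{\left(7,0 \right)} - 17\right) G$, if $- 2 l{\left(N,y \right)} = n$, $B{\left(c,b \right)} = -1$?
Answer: $- \frac{1278}{23} \approx -55.565$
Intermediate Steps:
$l{\left(N,y \right)} = \frac{5}{2}$ ($l{\left(N,y \right)} = \left(- \frac{1}{2}\right) \left(-5\right) = \frac{5}{2}$)
$j = \frac{21}{2}$ ($j = -6 + \left(19 - \frac{5}{2}\right) = -6 + \frac{33}{2} = \frac{21}{2} \approx 10.5$)
$G = \frac{71}{23}$ ($G = 3 - \frac{1}{-22 + \frac{21}{2}} = 3 - \frac{1}{- \frac{23}{2}} = 3 - - \frac{2}{23} = 3 + \frac{2}{23} = \frac{71}{23} \approx 3.087$)
$\left(B{\left(7,0 \right)} - 17\right) G = \left(-1 - 17\right) \frac{71}{23} = \left(-18\right) \frac{71}{23} = - \frac{1278}{23}$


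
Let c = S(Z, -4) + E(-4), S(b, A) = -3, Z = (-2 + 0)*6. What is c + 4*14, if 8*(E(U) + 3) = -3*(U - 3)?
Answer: 421/8 ≈ 52.625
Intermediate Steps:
E(U) = -15/8 - 3*U/8 (E(U) = -3 + (-3*(U - 3))/8 = -3 + (-3*(-3 + U))/8 = -3 + (9 - 3*U)/8 = -3 + (9/8 - 3*U/8) = -15/8 - 3*U/8)
Z = -12 (Z = -2*6 = -12)
c = -27/8 (c = -3 + (-15/8 - 3/8*(-4)) = -3 + (-15/8 + 3/2) = -3 - 3/8 = -27/8 ≈ -3.3750)
c + 4*14 = -27/8 + 4*14 = -27/8 + 56 = 421/8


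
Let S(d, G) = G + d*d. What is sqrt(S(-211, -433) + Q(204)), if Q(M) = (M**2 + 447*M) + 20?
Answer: 4*sqrt(11057) ≈ 420.61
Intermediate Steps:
Q(M) = 20 + M**2 + 447*M
S(d, G) = G + d**2
sqrt(S(-211, -433) + Q(204)) = sqrt((-433 + (-211)**2) + (20 + 204**2 + 447*204)) = sqrt((-433 + 44521) + (20 + 41616 + 91188)) = sqrt(44088 + 132824) = sqrt(176912) = 4*sqrt(11057)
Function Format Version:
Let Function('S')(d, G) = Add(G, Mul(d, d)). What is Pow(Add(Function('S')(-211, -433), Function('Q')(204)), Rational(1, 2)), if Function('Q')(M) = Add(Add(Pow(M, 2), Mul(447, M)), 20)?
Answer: Mul(4, Pow(11057, Rational(1, 2))) ≈ 420.61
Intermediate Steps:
Function('Q')(M) = Add(20, Pow(M, 2), Mul(447, M))
Function('S')(d, G) = Add(G, Pow(d, 2))
Pow(Add(Function('S')(-211, -433), Function('Q')(204)), Rational(1, 2)) = Pow(Add(Add(-433, Pow(-211, 2)), Add(20, Pow(204, 2), Mul(447, 204))), Rational(1, 2)) = Pow(Add(Add(-433, 44521), Add(20, 41616, 91188)), Rational(1, 2)) = Pow(Add(44088, 132824), Rational(1, 2)) = Pow(176912, Rational(1, 2)) = Mul(4, Pow(11057, Rational(1, 2)))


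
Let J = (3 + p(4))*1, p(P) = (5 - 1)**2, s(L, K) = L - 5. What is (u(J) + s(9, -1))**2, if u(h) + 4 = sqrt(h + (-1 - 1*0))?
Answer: 18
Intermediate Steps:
s(L, K) = -5 + L
p(P) = 16 (p(P) = 4**2 = 16)
J = 19 (J = (3 + 16)*1 = 19*1 = 19)
u(h) = -4 + sqrt(-1 + h) (u(h) = -4 + sqrt(h + (-1 - 1*0)) = -4 + sqrt(h + (-1 + 0)) = -4 + sqrt(h - 1) = -4 + sqrt(-1 + h))
(u(J) + s(9, -1))**2 = ((-4 + sqrt(-1 + 19)) + (-5 + 9))**2 = ((-4 + sqrt(18)) + 4)**2 = ((-4 + 3*sqrt(2)) + 4)**2 = (3*sqrt(2))**2 = 18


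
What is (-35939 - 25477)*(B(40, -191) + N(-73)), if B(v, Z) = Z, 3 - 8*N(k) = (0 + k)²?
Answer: 52618158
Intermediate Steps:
N(k) = 3/8 - k²/8 (N(k) = 3/8 - (0 + k)²/8 = 3/8 - k²/8)
(-35939 - 25477)*(B(40, -191) + N(-73)) = (-35939 - 25477)*(-191 + (3/8 - ⅛*(-73)²)) = -61416*(-191 + (3/8 - ⅛*5329)) = -61416*(-191 + (3/8 - 5329/8)) = -61416*(-191 - 2663/4) = -61416*(-3427/4) = 52618158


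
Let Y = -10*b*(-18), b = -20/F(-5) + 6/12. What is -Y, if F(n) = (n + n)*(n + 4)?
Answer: 270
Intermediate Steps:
F(n) = 2*n*(4 + n) (F(n) = (2*n)*(4 + n) = 2*n*(4 + n))
b = -3/2 (b = -20*(-1/(10*(4 - 5))) + 6/12 = -20/(2*(-5)*(-1)) + 6*(1/12) = -20/10 + ½ = -20*⅒ + ½ = -2 + ½ = -3/2 ≈ -1.5000)
Y = -270 (Y = -10*(-3/2)*(-18) = 15*(-18) = -270)
-Y = -1*(-270) = 270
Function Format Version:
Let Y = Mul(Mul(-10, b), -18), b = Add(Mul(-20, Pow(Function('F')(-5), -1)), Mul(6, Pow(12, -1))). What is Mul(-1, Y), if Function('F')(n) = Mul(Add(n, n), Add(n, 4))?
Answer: 270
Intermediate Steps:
Function('F')(n) = Mul(2, n, Add(4, n)) (Function('F')(n) = Mul(Mul(2, n), Add(4, n)) = Mul(2, n, Add(4, n)))
b = Rational(-3, 2) (b = Add(Mul(-20, Pow(Mul(2, -5, Add(4, -5)), -1)), Mul(6, Pow(12, -1))) = Add(Mul(-20, Pow(Mul(2, -5, -1), -1)), Mul(6, Rational(1, 12))) = Add(Mul(-20, Pow(10, -1)), Rational(1, 2)) = Add(Mul(-20, Rational(1, 10)), Rational(1, 2)) = Add(-2, Rational(1, 2)) = Rational(-3, 2) ≈ -1.5000)
Y = -270 (Y = Mul(Mul(-10, Rational(-3, 2)), -18) = Mul(15, -18) = -270)
Mul(-1, Y) = Mul(-1, -270) = 270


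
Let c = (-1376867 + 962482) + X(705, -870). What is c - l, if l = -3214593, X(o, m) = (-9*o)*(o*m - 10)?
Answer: 3894569408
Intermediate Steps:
X(o, m) = -9*o*(-10 + m*o) (X(o, m) = (-9*o)*(m*o - 10) = (-9*o)*(-10 + m*o) = -9*o*(-10 + m*o))
c = 3891354815 (c = (-1376867 + 962482) + 9*705*(10 - 1*(-870)*705) = -414385 + 9*705*(10 + 613350) = -414385 + 9*705*613360 = -414385 + 3891769200 = 3891354815)
c - l = 3891354815 - 1*(-3214593) = 3891354815 + 3214593 = 3894569408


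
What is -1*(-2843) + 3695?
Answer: 6538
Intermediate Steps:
-1*(-2843) + 3695 = 2843 + 3695 = 6538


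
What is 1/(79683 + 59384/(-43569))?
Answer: 43569/3471649243 ≈ 1.2550e-5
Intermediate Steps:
1/(79683 + 59384/(-43569)) = 1/(79683 + 59384*(-1/43569)) = 1/(79683 - 59384/43569) = 1/(3471649243/43569) = 43569/3471649243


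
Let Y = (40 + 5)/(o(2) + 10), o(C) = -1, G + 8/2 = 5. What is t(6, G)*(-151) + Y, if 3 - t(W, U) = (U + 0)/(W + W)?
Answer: -5225/12 ≈ -435.42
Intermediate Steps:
G = 1 (G = -4 + 5 = 1)
Y = 5 (Y = (40 + 5)/(-1 + 10) = 45/9 = 45*(⅑) = 5)
t(W, U) = 3 - U/(2*W) (t(W, U) = 3 - (U + 0)/(W + W) = 3 - U/(2*W))
t(6, G)*(-151) + Y = (3 - ½*1/6)*(-151) + 5 = (3 - ½*1*⅙)*(-151) + 5 = (3 - 1/12)*(-151) + 5 = (35/12)*(-151) + 5 = -5285/12 + 5 = -5225/12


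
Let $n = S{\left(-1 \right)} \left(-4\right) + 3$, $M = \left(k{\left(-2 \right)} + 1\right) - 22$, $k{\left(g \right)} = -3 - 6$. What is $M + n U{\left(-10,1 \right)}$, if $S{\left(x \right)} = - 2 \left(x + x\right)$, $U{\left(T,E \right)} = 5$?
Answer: $-95$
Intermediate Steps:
$k{\left(g \right)} = -9$ ($k{\left(g \right)} = -3 - 6 = -9$)
$S{\left(x \right)} = - 4 x$ ($S{\left(x \right)} = - 2 \cdot 2 x = - 4 x$)
$M = -30$ ($M = \left(-9 + 1\right) - 22 = -8 - 22 = -30$)
$n = -13$ ($n = \left(-4\right) \left(-1\right) \left(-4\right) + 3 = 4 \left(-4\right) + 3 = -16 + 3 = -13$)
$M + n U{\left(-10,1 \right)} = -30 - 65 = -95$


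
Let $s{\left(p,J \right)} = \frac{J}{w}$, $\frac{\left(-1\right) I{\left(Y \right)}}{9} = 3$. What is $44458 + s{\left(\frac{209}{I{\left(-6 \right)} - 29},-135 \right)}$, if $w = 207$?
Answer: $\frac{1022519}{23} \approx 44457.0$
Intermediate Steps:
$I{\left(Y \right)} = -27$ ($I{\left(Y \right)} = \left(-9\right) 3 = -27$)
$s{\left(p,J \right)} = \frac{J}{207}$
$44458 + s{\left(\frac{209}{I{\left(-6 \right)} - 29},-135 \right)} = 44458 + \frac{1}{207} \left(-135\right) = 44458 - \frac{15}{23} = \frac{1022519}{23}$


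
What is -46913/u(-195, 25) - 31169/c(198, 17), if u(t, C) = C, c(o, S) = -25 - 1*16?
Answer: -1144208/1025 ≈ -1116.3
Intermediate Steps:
c(o, S) = -41 (c(o, S) = -25 - 16 = -41)
-46913/u(-195, 25) - 31169/c(198, 17) = -46913/25 - 31169/(-41) = -46913*1/25 - 31169*(-1/41) = -46913/25 + 31169/41 = -1144208/1025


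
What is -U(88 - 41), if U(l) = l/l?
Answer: -1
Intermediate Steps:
U(l) = 1
-U(88 - 41) = -1*1 = -1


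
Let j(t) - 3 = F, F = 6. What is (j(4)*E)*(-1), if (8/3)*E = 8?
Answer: -27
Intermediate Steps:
E = 3 (E = (3/8)*8 = 3)
j(t) = 9 (j(t) = 3 + 6 = 9)
(j(4)*E)*(-1) = (9*3)*(-1) = 27*(-1) = -27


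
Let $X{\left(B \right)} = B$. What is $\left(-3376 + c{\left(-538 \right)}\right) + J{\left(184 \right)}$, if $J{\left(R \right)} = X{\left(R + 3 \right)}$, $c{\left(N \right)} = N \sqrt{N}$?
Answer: $-3189 - 538 i \sqrt{538} \approx -3189.0 - 12479.0 i$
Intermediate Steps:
$c{\left(N \right)} = N^{\frac{3}{2}}$
$J{\left(R \right)} = 3 + R$ ($J{\left(R \right)} = R + 3 = 3 + R$)
$\left(-3376 + c{\left(-538 \right)}\right) + J{\left(184 \right)} = \left(-3376 + \left(-538\right)^{\frac{3}{2}}\right) + \left(3 + 184\right) = \left(-3376 - 538 i \sqrt{538}\right) + 187 = -3189 - 538 i \sqrt{538}$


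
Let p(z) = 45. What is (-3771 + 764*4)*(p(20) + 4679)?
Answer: -3377660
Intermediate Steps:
(-3771 + 764*4)*(p(20) + 4679) = (-3771 + 764*4)*(45 + 4679) = (-3771 + 3056)*4724 = -715*4724 = -3377660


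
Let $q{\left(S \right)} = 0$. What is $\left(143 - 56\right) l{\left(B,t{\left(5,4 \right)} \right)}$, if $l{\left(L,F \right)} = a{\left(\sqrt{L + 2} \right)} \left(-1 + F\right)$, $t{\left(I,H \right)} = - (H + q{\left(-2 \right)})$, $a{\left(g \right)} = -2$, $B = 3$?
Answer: $870$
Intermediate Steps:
$t{\left(I,H \right)} = - H$ ($t{\left(I,H \right)} = - (H + 0) = - H$)
$l{\left(L,F \right)} = 2 - 2 F$ ($l{\left(L,F \right)} = - 2 \left(-1 + F\right) = 2 - 2 F$)
$\left(143 - 56\right) l{\left(B,t{\left(5,4 \right)} \right)} = \left(143 - 56\right) \left(2 - 2 \left(\left(-1\right) 4\right)\right) = 87 \left(2 - -8\right) = 87 \left(2 + 8\right) = 87 \cdot 10 = 870$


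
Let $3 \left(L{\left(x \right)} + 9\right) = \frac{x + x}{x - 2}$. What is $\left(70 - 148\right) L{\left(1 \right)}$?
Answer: $754$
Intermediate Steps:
$L{\left(x \right)} = -9 + \frac{2 x}{3 \left(-2 + x\right)}$ ($L{\left(x \right)} = -9 + \frac{\left(x + x\right) \frac{1}{x - 2}}{3} = -9 + \frac{2 x \frac{1}{-2 + x}}{3} = -9 + \frac{2 x}{3 \left(-2 + x\right)}$)
$\left(70 - 148\right) L{\left(1 \right)} = \left(70 - 148\right) \frac{54 - 25}{3 \left(-2 + 1\right)} = - 78 \frac{54 - 25}{3 \left(-1\right)} = - 78 \cdot \frac{1}{3} \left(-1\right) 29 = \left(-78\right) \left(- \frac{29}{3}\right) = 754$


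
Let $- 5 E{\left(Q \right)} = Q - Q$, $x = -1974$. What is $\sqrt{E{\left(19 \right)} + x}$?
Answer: $i \sqrt{1974} \approx 44.43 i$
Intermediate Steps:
$E{\left(Q \right)} = 0$ ($E{\left(Q \right)} = - \frac{Q - Q}{5} = \left(- \frac{1}{5}\right) 0 = 0$)
$\sqrt{E{\left(19 \right)} + x} = \sqrt{0 - 1974} = \sqrt{-1974} = i \sqrt{1974}$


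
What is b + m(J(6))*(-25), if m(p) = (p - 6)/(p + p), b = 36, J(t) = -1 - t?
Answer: 179/14 ≈ 12.786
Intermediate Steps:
m(p) = (-6 + p)/(2*p) (m(p) = (-6 + p)/((2*p)) = (-6 + p)*(1/(2*p)) = (-6 + p)/(2*p))
b + m(J(6))*(-25) = 36 + ((-6 + (-1 - 1*6))/(2*(-1 - 1*6)))*(-25) = 36 + ((-6 + (-1 - 6))/(2*(-1 - 6)))*(-25) = 36 + ((½)*(-6 - 7)/(-7))*(-25) = 36 + ((½)*(-⅐)*(-13))*(-25) = 36 + (13/14)*(-25) = 36 - 325/14 = 179/14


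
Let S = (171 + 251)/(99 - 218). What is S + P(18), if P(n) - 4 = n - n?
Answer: 54/119 ≈ 0.45378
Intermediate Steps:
P(n) = 4 (P(n) = 4 + (n - n) = 4 + 0 = 4)
S = -422/119 (S = 422/(-119) = 422*(-1/119) = -422/119 ≈ -3.5462)
S + P(18) = -422/119 + 4 = 54/119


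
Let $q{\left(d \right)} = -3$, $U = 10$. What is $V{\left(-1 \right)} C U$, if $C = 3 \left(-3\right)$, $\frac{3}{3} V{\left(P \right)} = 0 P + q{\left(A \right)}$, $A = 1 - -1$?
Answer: $270$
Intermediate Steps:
$A = 2$ ($A = 1 + 1 = 2$)
$V{\left(P \right)} = -3$ ($V{\left(P \right)} = 0 P - 3 = 0 - 3 = -3$)
$C = -9$
$V{\left(-1 \right)} C U = \left(-3\right) \left(-9\right) 10 = 27 \cdot 10 = 270$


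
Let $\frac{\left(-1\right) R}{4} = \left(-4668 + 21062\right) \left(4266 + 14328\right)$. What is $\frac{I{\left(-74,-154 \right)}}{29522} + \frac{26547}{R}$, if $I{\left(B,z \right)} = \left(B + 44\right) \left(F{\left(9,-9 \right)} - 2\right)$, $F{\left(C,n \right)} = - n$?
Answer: $- \frac{42806825129}{5999461548528} \approx -0.0071351$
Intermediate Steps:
$I{\left(B,z \right)} = 308 + 7 B$ ($I{\left(B,z \right)} = \left(B + 44\right) \left(\left(-1\right) \left(-9\right) - 2\right) = \left(44 + B\right) \left(9 - 2\right) = \left(44 + B\right) 7 = 308 + 7 B$)
$R = -1219320144$ ($R = - 4 \left(-4668 + 21062\right) \left(4266 + 14328\right) = - 4 \cdot 16394 \cdot 18594 = \left(-4\right) 304830036 = -1219320144$)
$\frac{I{\left(-74,-154 \right)}}{29522} + \frac{26547}{R} = \frac{308 + 7 \left(-74\right)}{29522} + \frac{26547}{-1219320144} = \left(308 - 518\right) \frac{1}{29522} + 26547 \left(- \frac{1}{1219320144}\right) = \left(-210\right) \frac{1}{29522} - \frac{8849}{406440048} = - \frac{105}{14761} - \frac{8849}{406440048} = - \frac{42806825129}{5999461548528}$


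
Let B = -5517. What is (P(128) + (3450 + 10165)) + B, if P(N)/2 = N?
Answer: 8354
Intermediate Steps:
P(N) = 2*N
(P(128) + (3450 + 10165)) + B = (2*128 + (3450 + 10165)) - 5517 = (256 + 13615) - 5517 = 13871 - 5517 = 8354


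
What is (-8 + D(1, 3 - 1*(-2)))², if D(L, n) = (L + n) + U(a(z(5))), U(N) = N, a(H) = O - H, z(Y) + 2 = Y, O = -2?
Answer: 49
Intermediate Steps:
z(Y) = -2 + Y
a(H) = -2 - H
D(L, n) = -5 + L + n (D(L, n) = (L + n) + (-2 - (-2 + 5)) = (L + n) + (-2 - 1*3) = (L + n) + (-2 - 3) = (L + n) - 5 = -5 + L + n)
(-8 + D(1, 3 - 1*(-2)))² = (-8 + (-5 + 1 + (3 - 1*(-2))))² = (-8 + (-5 + 1 + (3 + 2)))² = (-8 + (-5 + 1 + 5))² = (-8 + 1)² = (-7)² = 49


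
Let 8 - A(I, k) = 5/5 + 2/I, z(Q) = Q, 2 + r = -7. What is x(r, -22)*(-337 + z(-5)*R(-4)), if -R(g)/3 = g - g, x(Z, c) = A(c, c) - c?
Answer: -107840/11 ≈ -9803.6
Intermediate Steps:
r = -9 (r = -2 - 7 = -9)
A(I, k) = 7 - 2/I (A(I, k) = 8 - (5/5 + 2/I) = 8 - (5*(1/5) + 2/I) = 8 - (1 + 2/I) = 8 + (-1 - 2/I) = 7 - 2/I)
x(Z, c) = 7 - c - 2/c (x(Z, c) = (7 - 2/c) - c = 7 - c - 2/c)
R(g) = 0 (R(g) = -3*(g - g) = -3*0 = 0)
x(r, -22)*(-337 + z(-5)*R(-4)) = (7 - 1*(-22) - 2/(-22))*(-337 - 5*0) = (7 + 22 - 2*(-1/22))*(-337 + 0) = (7 + 22 + 1/11)*(-337) = (320/11)*(-337) = -107840/11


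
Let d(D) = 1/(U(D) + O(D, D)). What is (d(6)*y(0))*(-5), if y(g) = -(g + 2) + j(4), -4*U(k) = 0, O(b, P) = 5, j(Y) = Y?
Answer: -2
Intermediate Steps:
U(k) = 0 (U(k) = -1/4*0 = 0)
d(D) = 1/5 (d(D) = 1/(0 + 5) = 1/5)
y(g) = 2 - g (y(g) = -(g + 2) + 4 = -(2 + g) + 4 = (-2 - g) + 4 = 2 - g)
(d(6)*y(0))*(-5) = ((2 - 1*0)/5)*(-5) = ((2 + 0)/5)*(-5) = ((1/5)*2)*(-5) = (2/5)*(-5) = -2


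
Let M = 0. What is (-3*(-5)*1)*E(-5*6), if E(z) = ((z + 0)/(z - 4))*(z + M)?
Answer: -6750/17 ≈ -397.06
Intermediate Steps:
E(z) = z**2/(-4 + z) (E(z) = ((z + 0)/(z - 4))*(z + 0) = (z/(-4 + z))*z = z**2/(-4 + z))
(-3*(-5)*1)*E(-5*6) = (-3*(-5)*1)*((-5*6)**2/(-4 - 5*6)) = (15*1)*((-30)**2/(-4 - 30)) = 15*(900/(-34)) = 15*(900*(-1/34)) = 15*(-450/17) = -6750/17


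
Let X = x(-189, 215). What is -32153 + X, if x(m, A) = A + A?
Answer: -31723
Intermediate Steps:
x(m, A) = 2*A
X = 430 (X = 2*215 = 430)
-32153 + X = -32153 + 430 = -31723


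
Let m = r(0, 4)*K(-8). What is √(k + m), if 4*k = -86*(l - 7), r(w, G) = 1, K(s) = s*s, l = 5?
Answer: √107 ≈ 10.344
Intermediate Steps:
K(s) = s²
m = 64 (m = 1*(-8)² = 1*64 = 64)
k = 43 (k = (-86*(5 - 7))/4 = (-86*(-2))/4 = (¼)*172 = 43)
√(k + m) = √(43 + 64) = √107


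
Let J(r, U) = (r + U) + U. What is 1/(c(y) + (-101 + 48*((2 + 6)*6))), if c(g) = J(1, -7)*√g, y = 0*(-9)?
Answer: 1/2203 ≈ 0.00045393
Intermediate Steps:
y = 0
J(r, U) = r + 2*U (J(r, U) = (U + r) + U = r + 2*U)
c(g) = -13*√g (c(g) = (1 + 2*(-7))*√g = (1 - 14)*√g = -13*√g)
1/(c(y) + (-101 + 48*((2 + 6)*6))) = 1/(-13*√0 + (-101 + 48*((2 + 6)*6))) = 1/(-13*0 + (-101 + 48*(8*6))) = 1/(0 + (-101 + 48*48)) = 1/(0 + (-101 + 2304)) = 1/(0 + 2203) = 1/2203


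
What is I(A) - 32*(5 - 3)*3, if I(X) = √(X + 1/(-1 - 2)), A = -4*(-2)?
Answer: -192 + √69/3 ≈ -189.23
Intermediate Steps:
A = 8
I(X) = √(-⅓ + X) (I(X) = √(X + 1/(-3)) = √(X - ⅓) = √(-⅓ + X))
I(A) - 32*(5 - 3)*3 = √(-3 + 9*8)/3 - 32*(5 - 3)*3 = √(-3 + 72)/3 - 64*3 = √69/3 - 32*6 = √69/3 - 192 = -192 + √69/3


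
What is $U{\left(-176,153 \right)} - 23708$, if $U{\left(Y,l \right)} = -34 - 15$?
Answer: $-23757$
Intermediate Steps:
$U{\left(Y,l \right)} = -49$
$U{\left(-176,153 \right)} - 23708 = -49 - 23708 = -23757$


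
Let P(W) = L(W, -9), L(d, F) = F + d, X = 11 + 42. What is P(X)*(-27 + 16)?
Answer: -484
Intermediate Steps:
X = 53
P(W) = -9 + W
P(X)*(-27 + 16) = (-9 + 53)*(-27 + 16) = 44*(-11) = -484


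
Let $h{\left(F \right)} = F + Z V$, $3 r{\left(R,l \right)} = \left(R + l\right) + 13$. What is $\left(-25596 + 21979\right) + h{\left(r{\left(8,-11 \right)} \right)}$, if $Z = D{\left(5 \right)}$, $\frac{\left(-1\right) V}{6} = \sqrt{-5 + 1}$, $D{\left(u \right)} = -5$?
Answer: $- \frac{10841}{3} + 60 i \approx -3613.7 + 60.0 i$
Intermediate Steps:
$V = - 12 i$ ($V = - 6 \sqrt{-5 + 1} = - 6 \sqrt{-4} = - 6 \cdot 2 i = - 12 i \approx - 12.0 i$)
$Z = -5$
$r{\left(R,l \right)} = \frac{13}{3} + \frac{R}{3} + \frac{l}{3}$ ($r{\left(R,l \right)} = \frac{\left(R + l\right) + 13}{3} = \frac{13 + R + l}{3} = \frac{13}{3} + \frac{R}{3} + \frac{l}{3}$)
$h{\left(F \right)} = F + 60 i$ ($h{\left(F \right)} = F - 5 \left(- 12 i\right) = F + 60 i$)
$\left(-25596 + 21979\right) + h{\left(r{\left(8,-11 \right)} \right)} = \left(-25596 + 21979\right) + \left(\left(\frac{13}{3} + \frac{1}{3} \cdot 8 + \frac{1}{3} \left(-11\right)\right) + 60 i\right) = -3617 + \left(\left(\frac{13}{3} + \frac{8}{3} - \frac{11}{3}\right) + 60 i\right) = -3617 + \left(\frac{10}{3} + 60 i\right) = - \frac{10841}{3} + 60 i$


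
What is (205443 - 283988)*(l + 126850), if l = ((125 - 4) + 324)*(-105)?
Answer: -6293418125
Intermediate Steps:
l = -46725 (l = (121 + 324)*(-105) = 445*(-105) = -46725)
(205443 - 283988)*(l + 126850) = (205443 - 283988)*(-46725 + 126850) = -78545*80125 = -6293418125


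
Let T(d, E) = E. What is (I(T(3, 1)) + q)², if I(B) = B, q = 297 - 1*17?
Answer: 78961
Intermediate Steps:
q = 280 (q = 297 - 17 = 280)
(I(T(3, 1)) + q)² = (1 + 280)² = 281² = 78961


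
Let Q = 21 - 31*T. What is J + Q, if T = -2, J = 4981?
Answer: 5064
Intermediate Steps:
Q = 83 (Q = 21 - 31*(-2) = 21 + 62 = 83)
J + Q = 4981 + 83 = 5064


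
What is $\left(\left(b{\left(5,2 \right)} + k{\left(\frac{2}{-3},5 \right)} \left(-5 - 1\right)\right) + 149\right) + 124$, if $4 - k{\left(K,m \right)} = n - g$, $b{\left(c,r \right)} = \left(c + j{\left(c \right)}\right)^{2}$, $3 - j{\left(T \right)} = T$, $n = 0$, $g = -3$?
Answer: $276$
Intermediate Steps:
$j{\left(T \right)} = 3 - T$
$b{\left(c,r \right)} = 9$ ($b{\left(c,r \right)} = \left(c - \left(-3 + c\right)\right)^{2} = 3^{2} = 9$)
$k{\left(K,m \right)} = 1$ ($k{\left(K,m \right)} = 4 - \left(0 - -3\right) = 4 - \left(0 + 3\right) = 4 - 3 = 1$)
$\left(\left(b{\left(5,2 \right)} + k{\left(\frac{2}{-3},5 \right)} \left(-5 - 1\right)\right) + 149\right) + 124 = \left(\left(9 + 1 \left(-5 - 1\right)\right) + 149\right) + 124 = \left(\left(9 + 1 \left(-6\right)\right) + 149\right) + 124 = \left(\left(9 - 6\right) + 149\right) + 124 = \left(3 + 149\right) + 124 = 152 + 124 = 276$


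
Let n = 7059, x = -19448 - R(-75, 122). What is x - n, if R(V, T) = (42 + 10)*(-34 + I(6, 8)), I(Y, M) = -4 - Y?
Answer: -24219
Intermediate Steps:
R(V, T) = -2288 (R(V, T) = (42 + 10)*(-34 + (-4 - 1*6)) = 52*(-34 + (-4 - 6)) = 52*(-34 - 10) = 52*(-44) = -2288)
x = -17160 (x = -19448 - 1*(-2288) = -19448 + 2288 = -17160)
x - n = -17160 - 1*7059 = -17160 - 7059 = -24219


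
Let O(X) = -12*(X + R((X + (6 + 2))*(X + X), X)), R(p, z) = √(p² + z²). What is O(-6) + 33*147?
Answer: 4923 - 72*√17 ≈ 4626.1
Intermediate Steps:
O(X) = -12*X - 12*√(X² + 4*X²*(8 + X)²) (O(X) = -12*(X + √(((X + (6 + 2))*(X + X))² + X²)) = -12*(X + √(((X + 8)*(2*X))² + X²)) = -12*(X + √(((8 + X)*(2*X))² + X²)) = -12*(X + √((2*X*(8 + X))² + X²)) = -12*(X + √(4*X²*(8 + X)² + X²)) = -12*(X + √(X² + 4*X²*(8 + X)²)) = -12*X - 12*√(X² + 4*X²*(8 + X)²))
O(-6) + 33*147 = (-12*(-6) - 12*6*√(1 + 4*(8 - 6)²)) + 33*147 = (72 - 12*6*√(1 + 4*2²)) + 4851 = (72 - 12*6*√(1 + 4*4)) + 4851 = (72 - 12*6*√(1 + 16)) + 4851 = (72 - 12*6*√17) + 4851 = (72 - 72*√17) + 4851 = 4923 - 72*√17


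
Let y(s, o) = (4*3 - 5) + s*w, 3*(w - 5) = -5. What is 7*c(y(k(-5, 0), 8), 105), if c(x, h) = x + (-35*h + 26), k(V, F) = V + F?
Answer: -76832/3 ≈ -25611.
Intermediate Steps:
k(V, F) = F + V
w = 10/3 (w = 5 + (⅓)*(-5) = 5 - 5/3 = 10/3 ≈ 3.3333)
y(s, o) = 7 + 10*s/3 (y(s, o) = (4*3 - 5) + s*(10/3) = (12 - 5) + 10*s/3 = 7 + 10*s/3)
c(x, h) = 26 + x - 35*h (c(x, h) = x + (26 - 35*h) = 26 + x - 35*h)
7*c(y(k(-5, 0), 8), 105) = 7*(26 + (7 + 10*(0 - 5)/3) - 35*105) = 7*(26 + (7 + (10/3)*(-5)) - 3675) = 7*(26 + (7 - 50/3) - 3675) = 7*(26 - 29/3 - 3675) = 7*(-10976/3) = -76832/3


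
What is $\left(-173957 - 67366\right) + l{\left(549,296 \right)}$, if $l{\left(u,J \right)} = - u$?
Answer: $-241872$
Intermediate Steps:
$\left(-173957 - 67366\right) + l{\left(549,296 \right)} = \left(-173957 - 67366\right) - 549 = -241323 - 549 = -241872$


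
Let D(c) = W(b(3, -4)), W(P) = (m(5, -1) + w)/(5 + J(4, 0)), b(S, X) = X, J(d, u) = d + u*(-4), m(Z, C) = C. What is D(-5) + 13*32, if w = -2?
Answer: 1247/3 ≈ 415.67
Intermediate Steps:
J(d, u) = d - 4*u
W(P) = -⅓ (W(P) = (-1 - 2)/(5 + (4 - 4*0)) = -3/(5 + (4 + 0)) = -3/(5 + 4) = -3/9 = -3*⅑ = -⅓)
D(c) = -⅓
D(-5) + 13*32 = -⅓ + 13*32 = -⅓ + 416 = 1247/3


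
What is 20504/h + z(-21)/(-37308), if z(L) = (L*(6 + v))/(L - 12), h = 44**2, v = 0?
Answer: 362195/34199 ≈ 10.591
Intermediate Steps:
h = 1936
z(L) = 6*L/(-12 + L) (z(L) = (L*(6 + 0))/(L - 12) = (L*6)/(-12 + L) = (6*L)/(-12 + L) = 6*L/(-12 + L))
20504/h + z(-21)/(-37308) = 20504/1936 + (6*(-21)/(-12 - 21))/(-37308) = 20504*(1/1936) + (6*(-21)/(-33))*(-1/37308) = 233/22 + (6*(-21)*(-1/33))*(-1/37308) = 233/22 + (42/11)*(-1/37308) = 233/22 - 7/68398 = 362195/34199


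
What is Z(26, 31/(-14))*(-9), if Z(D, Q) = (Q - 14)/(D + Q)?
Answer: 227/37 ≈ 6.1351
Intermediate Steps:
Z(D, Q) = (-14 + Q)/(D + Q)
Z(26, 31/(-14))*(-9) = ((-14 + 31/(-14))/(26 + 31/(-14)))*(-9) = ((-14 + 31*(-1/14))/(26 + 31*(-1/14)))*(-9) = ((-14 - 31/14)/(26 - 31/14))*(-9) = (-227/14/(333/14))*(-9) = ((14/333)*(-227/14))*(-9) = -227/333*(-9) = 227/37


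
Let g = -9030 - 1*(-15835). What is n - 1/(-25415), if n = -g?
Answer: -172949074/25415 ≈ -6805.0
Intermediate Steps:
g = 6805 (g = -9030 + 15835 = 6805)
n = -6805 (n = -1*6805 = -6805)
n - 1/(-25415) = -6805 - 1/(-25415) = -6805 - 1*(-1/25415) = -6805 + 1/25415 = -172949074/25415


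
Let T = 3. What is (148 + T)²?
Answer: 22801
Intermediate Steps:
(148 + T)² = (148 + 3)² = 151² = 22801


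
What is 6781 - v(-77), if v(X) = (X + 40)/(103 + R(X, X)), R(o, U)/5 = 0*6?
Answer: 698480/103 ≈ 6781.4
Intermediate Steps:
R(o, U) = 0 (R(o, U) = 5*(0*6) = 5*0 = 0)
v(X) = 40/103 + X/103 (v(X) = (X + 40)/(103 + 0) = (40 + X)/103 = (40 + X)*(1/103) = 40/103 + X/103)
6781 - v(-77) = 6781 - (40/103 + (1/103)*(-77)) = 6781 - (40/103 - 77/103) = 6781 - 1*(-37/103) = 6781 + 37/103 = 698480/103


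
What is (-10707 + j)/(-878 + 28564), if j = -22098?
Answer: -32805/27686 ≈ -1.1849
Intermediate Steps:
(-10707 + j)/(-878 + 28564) = (-10707 - 22098)/(-878 + 28564) = -32805/27686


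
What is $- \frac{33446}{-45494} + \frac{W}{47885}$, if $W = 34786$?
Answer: $\frac{1592057997}{1089240095} \approx 1.4616$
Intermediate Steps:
$- \frac{33446}{-45494} + \frac{W}{47885} = - \frac{33446}{-45494} + \frac{34786}{47885} = \left(-33446\right) \left(- \frac{1}{45494}\right) + 34786 \cdot \frac{1}{47885} = \frac{16723}{22747} + \frac{34786}{47885} = \frac{1592057997}{1089240095}$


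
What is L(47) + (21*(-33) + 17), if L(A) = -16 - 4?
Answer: -696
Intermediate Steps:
L(A) = -20
L(47) + (21*(-33) + 17) = -20 + (21*(-33) + 17) = -20 + (-693 + 17) = -20 - 676 = -696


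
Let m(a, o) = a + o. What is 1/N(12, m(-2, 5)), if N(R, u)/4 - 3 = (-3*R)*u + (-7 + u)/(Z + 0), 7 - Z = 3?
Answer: -1/424 ≈ -0.0023585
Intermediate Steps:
Z = 4 (Z = 7 - 1*3 = 7 - 3 = 4)
N(R, u) = 5 + u - 12*R*u (N(R, u) = 12 + 4*((-3*R)*u + (-7 + u)/(4 + 0)) = 12 + 4*(-3*R*u + (-7 + u)/4) = 12 + 4*(-3*R*u + (-7 + u)*(1/4)) = 12 + 4*(-3*R*u + (-7/4 + u/4)) = 12 + 4*(-7/4 + u/4 - 3*R*u) = 12 + (-7 + u - 12*R*u) = 5 + u - 12*R*u)
1/N(12, m(-2, 5)) = 1/(5 + (-2 + 5) - 12*12*(-2 + 5)) = 1/(5 + 3 - 12*12*3) = 1/(5 + 3 - 432) = 1/(-424) = -1/424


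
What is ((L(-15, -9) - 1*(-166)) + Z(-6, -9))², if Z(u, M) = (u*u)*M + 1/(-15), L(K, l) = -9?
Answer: 6280036/225 ≈ 27911.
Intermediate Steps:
Z(u, M) = -1/15 + M*u² (Z(u, M) = u²*M - 1/15 = M*u² - 1/15 = -1/15 + M*u²)
((L(-15, -9) - 1*(-166)) + Z(-6, -9))² = ((-9 - 1*(-166)) + (-1/15 - 9*(-6)²))² = ((-9 + 166) + (-1/15 - 9*36))² = (157 + (-1/15 - 324))² = (157 - 4861/15)² = (-2506/15)² = 6280036/225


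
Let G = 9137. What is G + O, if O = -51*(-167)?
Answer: 17654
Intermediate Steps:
O = 8517
G + O = 9137 + 8517 = 17654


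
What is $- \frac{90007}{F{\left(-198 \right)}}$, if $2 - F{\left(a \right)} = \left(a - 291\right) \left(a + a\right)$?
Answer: $\frac{90007}{193642} \approx 0.46481$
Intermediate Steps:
$F{\left(a \right)} = 2 - 2 a \left(-291 + a\right)$ ($F{\left(a \right)} = 2 - \left(a - 291\right) \left(a + a\right) = 2 - \left(-291 + a\right) 2 a = 2 - 2 a \left(-291 + a\right)$)
$- \frac{90007}{F{\left(-198 \right)}} = - \frac{90007}{2 - 2 \left(-198\right)^{2} + 582 \left(-198\right)} = - \frac{90007}{2 - 78408 - 115236} = - \frac{90007}{-193642} = \left(-90007\right) \left(- \frac{1}{193642}\right) = \frac{90007}{193642}$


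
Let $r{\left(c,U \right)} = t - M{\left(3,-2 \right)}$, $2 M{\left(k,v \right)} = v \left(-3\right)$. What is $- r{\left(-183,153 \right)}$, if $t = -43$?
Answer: $46$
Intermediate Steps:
$M{\left(k,v \right)} = - \frac{3 v}{2}$ ($M{\left(k,v \right)} = \frac{v \left(-3\right)}{2} = \frac{\left(-3\right) v}{2} = - \frac{3 v}{2}$)
$r{\left(c,U \right)} = -46$ ($r{\left(c,U \right)} = -43 - \left(- \frac{3}{2}\right) \left(-2\right) = -43 - 3 = -46$)
$- r{\left(-183,153 \right)} = \left(-1\right) \left(-46\right) = 46$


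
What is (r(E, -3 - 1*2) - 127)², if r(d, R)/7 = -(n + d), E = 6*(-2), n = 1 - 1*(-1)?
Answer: 3249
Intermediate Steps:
n = 2 (n = 1 + 1 = 2)
E = -12
r(d, R) = -14 - 7*d (r(d, R) = 7*(-(2 + d)) = 7*(-2 - d) = -14 - 7*d)
(r(E, -3 - 1*2) - 127)² = ((-14 - 7*(-12)) - 127)² = ((-14 + 84) - 127)² = (70 - 127)² = (-57)² = 3249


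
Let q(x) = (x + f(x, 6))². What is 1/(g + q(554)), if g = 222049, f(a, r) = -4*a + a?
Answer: 1/1449713 ≈ 6.8979e-7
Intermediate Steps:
f(a, r) = -3*a
q(x) = 4*x² (q(x) = (x - 3*x)² = (-2*x)² = 4*x²)
1/(g + q(554)) = 1/(222049 + 4*554²) = 1/(222049 + 4*306916) = 1/(222049 + 1227664) = 1/1449713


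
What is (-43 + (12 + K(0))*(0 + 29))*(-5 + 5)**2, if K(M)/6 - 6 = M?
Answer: 0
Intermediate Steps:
K(M) = 36 + 6*M
(-43 + (12 + K(0))*(0 + 29))*(-5 + 5)**2 = (-43 + (12 + (36 + 6*0))*(0 + 29))*(-5 + 5)**2 = (-43 + (12 + (36 + 0))*29)*0**2 = (-43 + (12 + 36)*29)*0 = (-43 + 48*29)*0 = (-43 + 1392)*0 = 1349*0 = 0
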